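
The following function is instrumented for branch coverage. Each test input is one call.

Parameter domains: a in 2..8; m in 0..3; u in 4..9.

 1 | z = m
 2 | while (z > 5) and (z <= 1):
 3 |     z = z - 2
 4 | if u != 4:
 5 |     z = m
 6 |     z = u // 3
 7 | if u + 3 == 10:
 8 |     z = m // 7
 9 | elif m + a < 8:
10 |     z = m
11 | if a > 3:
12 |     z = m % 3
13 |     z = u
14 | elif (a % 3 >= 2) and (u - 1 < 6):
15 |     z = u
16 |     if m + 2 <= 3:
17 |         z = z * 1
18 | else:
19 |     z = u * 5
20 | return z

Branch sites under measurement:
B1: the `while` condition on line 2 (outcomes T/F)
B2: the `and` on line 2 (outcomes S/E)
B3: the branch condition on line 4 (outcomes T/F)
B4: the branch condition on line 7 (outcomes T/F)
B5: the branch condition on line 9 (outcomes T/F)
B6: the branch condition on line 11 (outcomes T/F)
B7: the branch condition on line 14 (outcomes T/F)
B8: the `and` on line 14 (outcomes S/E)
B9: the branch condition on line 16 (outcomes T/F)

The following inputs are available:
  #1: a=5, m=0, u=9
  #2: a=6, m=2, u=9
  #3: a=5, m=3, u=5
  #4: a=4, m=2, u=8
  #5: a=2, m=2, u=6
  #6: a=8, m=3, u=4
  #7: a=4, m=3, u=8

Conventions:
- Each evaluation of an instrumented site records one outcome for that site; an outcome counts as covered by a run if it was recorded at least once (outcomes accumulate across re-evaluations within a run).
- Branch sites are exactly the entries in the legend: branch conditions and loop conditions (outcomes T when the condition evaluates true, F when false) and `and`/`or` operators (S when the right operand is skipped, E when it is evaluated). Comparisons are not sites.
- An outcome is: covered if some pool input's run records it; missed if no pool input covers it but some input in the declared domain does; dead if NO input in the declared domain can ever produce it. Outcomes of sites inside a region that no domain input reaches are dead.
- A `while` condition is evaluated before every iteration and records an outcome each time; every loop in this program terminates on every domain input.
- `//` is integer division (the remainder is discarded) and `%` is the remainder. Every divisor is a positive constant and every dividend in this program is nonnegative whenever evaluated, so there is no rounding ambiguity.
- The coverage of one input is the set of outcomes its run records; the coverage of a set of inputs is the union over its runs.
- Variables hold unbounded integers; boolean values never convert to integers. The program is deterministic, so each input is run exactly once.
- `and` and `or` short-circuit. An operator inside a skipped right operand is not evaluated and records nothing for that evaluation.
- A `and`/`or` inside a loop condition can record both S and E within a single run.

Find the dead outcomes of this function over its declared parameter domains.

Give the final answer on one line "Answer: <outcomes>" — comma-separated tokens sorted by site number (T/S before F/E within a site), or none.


exhaustive pass over the 168-input domain:
  B1=T: no domain input ever produces it -> dead
  B2=E: no domain input ever produces it -> dead
  reachable outcomes have witnesses, e.g. B1=F (e.g. a=2, m=0, u=4), B2=S (e.g. a=2, m=0, u=4), B3=T (e.g. a=2, m=0, u=5), B3=F (e.g. a=2, m=0, u=4)
Answer: B1=T, B2=E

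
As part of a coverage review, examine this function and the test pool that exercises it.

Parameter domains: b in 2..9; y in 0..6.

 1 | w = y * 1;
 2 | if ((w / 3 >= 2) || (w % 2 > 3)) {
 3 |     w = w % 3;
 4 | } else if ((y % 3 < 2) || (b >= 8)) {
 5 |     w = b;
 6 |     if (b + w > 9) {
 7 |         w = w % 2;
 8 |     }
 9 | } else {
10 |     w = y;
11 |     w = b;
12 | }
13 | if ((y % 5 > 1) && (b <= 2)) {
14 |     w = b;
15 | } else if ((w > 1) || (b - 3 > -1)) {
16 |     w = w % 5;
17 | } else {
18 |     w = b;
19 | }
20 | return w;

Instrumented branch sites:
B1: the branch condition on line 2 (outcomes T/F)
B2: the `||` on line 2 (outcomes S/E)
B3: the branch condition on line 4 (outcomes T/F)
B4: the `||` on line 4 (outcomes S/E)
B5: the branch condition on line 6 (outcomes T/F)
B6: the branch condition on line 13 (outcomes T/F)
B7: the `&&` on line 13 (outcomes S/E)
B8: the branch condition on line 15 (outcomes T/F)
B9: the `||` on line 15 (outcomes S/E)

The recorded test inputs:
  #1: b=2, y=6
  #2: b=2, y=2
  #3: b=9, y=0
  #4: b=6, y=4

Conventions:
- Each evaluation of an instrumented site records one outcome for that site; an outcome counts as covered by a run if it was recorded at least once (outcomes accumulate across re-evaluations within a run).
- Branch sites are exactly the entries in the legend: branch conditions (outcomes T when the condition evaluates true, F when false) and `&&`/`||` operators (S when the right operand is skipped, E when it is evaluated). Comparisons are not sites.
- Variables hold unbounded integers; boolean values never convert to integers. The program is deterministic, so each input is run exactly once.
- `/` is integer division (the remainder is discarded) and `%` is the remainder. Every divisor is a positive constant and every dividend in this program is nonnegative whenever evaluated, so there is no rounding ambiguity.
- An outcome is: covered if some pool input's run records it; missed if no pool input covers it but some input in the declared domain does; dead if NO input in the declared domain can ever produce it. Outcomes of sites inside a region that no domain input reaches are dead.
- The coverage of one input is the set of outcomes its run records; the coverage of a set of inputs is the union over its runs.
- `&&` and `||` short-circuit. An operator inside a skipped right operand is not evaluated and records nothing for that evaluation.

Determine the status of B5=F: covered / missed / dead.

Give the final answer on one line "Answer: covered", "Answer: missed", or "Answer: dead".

no pool input records B5=F
but domain input (b=2, y=0) does record it -> reachable, so missed

Answer: missed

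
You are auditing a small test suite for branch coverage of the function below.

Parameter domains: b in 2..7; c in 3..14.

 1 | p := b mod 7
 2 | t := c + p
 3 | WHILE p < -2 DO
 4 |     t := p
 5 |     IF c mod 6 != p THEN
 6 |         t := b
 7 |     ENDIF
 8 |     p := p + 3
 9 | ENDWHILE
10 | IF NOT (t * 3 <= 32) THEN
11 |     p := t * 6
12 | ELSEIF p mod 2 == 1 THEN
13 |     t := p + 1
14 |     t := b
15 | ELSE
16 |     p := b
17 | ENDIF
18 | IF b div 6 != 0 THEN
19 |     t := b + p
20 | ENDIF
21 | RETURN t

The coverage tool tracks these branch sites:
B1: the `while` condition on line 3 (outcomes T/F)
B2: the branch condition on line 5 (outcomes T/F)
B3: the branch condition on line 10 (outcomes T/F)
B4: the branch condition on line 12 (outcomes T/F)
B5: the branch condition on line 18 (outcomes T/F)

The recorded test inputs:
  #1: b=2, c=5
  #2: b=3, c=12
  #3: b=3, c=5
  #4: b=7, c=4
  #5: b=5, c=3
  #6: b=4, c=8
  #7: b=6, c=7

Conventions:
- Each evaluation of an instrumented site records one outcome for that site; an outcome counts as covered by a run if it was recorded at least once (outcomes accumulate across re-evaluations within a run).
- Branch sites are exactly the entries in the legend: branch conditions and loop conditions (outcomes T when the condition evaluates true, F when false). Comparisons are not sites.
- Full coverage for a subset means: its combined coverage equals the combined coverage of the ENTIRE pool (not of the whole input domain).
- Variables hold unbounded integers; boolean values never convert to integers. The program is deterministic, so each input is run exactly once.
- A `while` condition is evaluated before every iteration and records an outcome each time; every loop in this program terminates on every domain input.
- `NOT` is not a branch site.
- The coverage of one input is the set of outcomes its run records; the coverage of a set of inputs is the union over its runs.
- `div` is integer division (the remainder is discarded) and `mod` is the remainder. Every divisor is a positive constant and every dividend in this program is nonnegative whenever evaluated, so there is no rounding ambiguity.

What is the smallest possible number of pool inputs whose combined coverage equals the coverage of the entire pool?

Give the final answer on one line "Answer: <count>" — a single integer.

input #1 (b=2, c=5): covers B1=F, B3=F, B4=F, B5=F
input #2 (b=3, c=12): covers B1=F, B3=T, B5=F
input #3 (b=3, c=5): covers B1=F, B3=F, B4=T, B5=F
input #4 (b=7, c=4): covers B1=F, B3=F, B4=F, B5=T
input #5 (b=5, c=3): covers B1=F, B3=F, B4=T, B5=F
input #6 (b=4, c=8): covers B1=F, B3=T, B5=F
input #7 (b=6, c=7): covers B1=F, B3=T, B5=T
together the pool reaches 7 outcomes: B1=F, B3=T, B3=F, B4=T, B4=F, B5=T, B5=F
no size-1 subset reaches all 7 outcomes (best union: 4/7)
no size-2 subset reaches all 7 outcomes (best union: 6/7)
at size 3, {1, 3, 7} reaches all 7 outcomes; every lexicographically earlier size-3 subset fails

Answer: 3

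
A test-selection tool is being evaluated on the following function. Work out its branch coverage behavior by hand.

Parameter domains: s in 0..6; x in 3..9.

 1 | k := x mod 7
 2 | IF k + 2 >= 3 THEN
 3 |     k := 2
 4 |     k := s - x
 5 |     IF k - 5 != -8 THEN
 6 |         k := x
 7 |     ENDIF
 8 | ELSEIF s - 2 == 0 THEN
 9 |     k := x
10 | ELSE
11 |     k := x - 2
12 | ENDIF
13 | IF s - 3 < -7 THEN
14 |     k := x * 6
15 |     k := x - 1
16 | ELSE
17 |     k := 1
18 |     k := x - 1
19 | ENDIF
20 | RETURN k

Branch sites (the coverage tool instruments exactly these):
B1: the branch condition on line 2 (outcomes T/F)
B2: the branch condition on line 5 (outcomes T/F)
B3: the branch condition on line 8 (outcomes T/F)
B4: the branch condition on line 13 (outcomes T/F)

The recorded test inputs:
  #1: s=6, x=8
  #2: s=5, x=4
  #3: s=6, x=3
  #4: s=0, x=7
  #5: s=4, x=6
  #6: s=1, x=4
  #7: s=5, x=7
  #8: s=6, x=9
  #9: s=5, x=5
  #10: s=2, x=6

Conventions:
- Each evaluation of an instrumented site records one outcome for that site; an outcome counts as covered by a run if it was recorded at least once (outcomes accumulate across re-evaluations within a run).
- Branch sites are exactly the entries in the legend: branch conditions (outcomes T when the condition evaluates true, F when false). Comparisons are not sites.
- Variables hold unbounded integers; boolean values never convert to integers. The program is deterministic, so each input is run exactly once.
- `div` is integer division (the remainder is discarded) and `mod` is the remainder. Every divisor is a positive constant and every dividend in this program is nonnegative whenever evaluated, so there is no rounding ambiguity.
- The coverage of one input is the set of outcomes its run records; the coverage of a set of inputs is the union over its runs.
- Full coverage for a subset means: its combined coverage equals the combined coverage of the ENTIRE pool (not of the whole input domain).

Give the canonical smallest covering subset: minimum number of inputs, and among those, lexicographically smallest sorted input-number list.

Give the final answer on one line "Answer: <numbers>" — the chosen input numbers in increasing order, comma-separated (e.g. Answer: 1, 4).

input #1 (s=6, x=8): covers B1=T, B2=T, B4=F
input #2 (s=5, x=4): covers B1=T, B2=T, B4=F
input #3 (s=6, x=3): covers B1=T, B2=T, B4=F
input #4 (s=0, x=7): covers B1=F, B3=F, B4=F
input #5 (s=4, x=6): covers B1=T, B2=T, B4=F
input #6 (s=1, x=4): covers B1=T, B2=F, B4=F
input #7 (s=5, x=7): covers B1=F, B3=F, B4=F
input #8 (s=6, x=9): covers B1=T, B2=F, B4=F
input #9 (s=5, x=5): covers B1=T, B2=T, B4=F
input #10 (s=2, x=6): covers B1=T, B2=T, B4=F
the full pool covers 6 outcomes: B1=T, B1=F, B2=T, B2=F, B3=F, B4=F
no size-1 subset reaches all 6 outcomes (best union: 3/6)
no size-2 subset reaches all 6 outcomes (best union: 5/6)
at size 3, {1, 4, 6} reaches all 6 outcomes; every lexicographically earlier size-3 subset fails

Answer: 1, 4, 6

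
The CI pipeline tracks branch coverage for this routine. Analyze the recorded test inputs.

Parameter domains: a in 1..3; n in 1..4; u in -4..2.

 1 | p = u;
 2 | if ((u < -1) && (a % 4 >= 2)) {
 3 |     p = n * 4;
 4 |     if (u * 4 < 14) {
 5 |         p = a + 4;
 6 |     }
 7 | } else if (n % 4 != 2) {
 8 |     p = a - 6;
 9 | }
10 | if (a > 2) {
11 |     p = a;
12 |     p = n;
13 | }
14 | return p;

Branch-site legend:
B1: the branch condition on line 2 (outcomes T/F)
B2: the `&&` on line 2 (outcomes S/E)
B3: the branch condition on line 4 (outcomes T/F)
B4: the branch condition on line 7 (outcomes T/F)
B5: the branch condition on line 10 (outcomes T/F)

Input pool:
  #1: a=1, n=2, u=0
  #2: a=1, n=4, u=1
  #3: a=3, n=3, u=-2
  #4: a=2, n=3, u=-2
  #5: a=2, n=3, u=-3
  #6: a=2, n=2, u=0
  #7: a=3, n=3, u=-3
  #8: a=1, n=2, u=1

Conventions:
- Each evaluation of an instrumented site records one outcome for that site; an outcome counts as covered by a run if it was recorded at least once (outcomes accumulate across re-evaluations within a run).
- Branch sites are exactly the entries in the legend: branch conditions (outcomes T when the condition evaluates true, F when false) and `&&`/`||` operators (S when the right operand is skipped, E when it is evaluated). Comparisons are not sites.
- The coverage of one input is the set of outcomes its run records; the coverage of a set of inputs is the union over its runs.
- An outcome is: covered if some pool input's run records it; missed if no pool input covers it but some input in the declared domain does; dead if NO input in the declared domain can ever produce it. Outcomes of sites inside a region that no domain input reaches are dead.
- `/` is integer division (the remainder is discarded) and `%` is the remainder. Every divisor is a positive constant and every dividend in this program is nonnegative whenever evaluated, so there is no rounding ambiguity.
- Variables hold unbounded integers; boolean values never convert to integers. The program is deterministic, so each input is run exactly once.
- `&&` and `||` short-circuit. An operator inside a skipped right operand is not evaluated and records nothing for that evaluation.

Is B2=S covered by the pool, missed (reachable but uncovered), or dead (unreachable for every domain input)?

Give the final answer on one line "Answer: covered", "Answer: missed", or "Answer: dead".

B2=S is recorded by pool input(s) 1, 2, 6, 8 -> covered

Answer: covered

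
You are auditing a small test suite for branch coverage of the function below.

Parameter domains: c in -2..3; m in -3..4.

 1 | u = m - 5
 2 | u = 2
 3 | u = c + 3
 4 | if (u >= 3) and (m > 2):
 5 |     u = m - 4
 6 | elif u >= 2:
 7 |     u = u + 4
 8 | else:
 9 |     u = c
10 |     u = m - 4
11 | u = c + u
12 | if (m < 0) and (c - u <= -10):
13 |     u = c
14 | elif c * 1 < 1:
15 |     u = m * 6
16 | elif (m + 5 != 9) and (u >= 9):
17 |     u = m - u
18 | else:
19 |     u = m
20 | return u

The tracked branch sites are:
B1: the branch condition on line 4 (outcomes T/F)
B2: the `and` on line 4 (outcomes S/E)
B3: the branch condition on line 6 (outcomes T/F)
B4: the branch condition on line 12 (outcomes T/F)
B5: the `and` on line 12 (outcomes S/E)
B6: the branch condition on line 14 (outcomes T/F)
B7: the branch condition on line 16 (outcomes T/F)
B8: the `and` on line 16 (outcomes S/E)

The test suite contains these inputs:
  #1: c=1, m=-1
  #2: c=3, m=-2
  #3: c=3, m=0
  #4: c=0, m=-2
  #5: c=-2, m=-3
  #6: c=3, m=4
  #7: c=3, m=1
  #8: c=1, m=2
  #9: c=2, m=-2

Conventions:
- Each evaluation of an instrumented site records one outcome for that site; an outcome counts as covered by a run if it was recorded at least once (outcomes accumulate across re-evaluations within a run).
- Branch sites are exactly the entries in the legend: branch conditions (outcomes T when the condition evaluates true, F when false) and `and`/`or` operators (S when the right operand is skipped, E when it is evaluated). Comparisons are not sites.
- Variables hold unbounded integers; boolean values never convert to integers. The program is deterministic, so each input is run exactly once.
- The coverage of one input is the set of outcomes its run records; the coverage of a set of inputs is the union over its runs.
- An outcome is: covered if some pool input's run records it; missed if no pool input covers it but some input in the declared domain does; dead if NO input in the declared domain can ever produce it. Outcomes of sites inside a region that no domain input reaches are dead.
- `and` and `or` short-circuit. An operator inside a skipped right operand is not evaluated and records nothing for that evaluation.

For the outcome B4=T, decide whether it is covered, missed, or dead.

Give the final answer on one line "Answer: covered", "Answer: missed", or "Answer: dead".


B4=T is recorded by pool input(s) 2 -> covered
Answer: covered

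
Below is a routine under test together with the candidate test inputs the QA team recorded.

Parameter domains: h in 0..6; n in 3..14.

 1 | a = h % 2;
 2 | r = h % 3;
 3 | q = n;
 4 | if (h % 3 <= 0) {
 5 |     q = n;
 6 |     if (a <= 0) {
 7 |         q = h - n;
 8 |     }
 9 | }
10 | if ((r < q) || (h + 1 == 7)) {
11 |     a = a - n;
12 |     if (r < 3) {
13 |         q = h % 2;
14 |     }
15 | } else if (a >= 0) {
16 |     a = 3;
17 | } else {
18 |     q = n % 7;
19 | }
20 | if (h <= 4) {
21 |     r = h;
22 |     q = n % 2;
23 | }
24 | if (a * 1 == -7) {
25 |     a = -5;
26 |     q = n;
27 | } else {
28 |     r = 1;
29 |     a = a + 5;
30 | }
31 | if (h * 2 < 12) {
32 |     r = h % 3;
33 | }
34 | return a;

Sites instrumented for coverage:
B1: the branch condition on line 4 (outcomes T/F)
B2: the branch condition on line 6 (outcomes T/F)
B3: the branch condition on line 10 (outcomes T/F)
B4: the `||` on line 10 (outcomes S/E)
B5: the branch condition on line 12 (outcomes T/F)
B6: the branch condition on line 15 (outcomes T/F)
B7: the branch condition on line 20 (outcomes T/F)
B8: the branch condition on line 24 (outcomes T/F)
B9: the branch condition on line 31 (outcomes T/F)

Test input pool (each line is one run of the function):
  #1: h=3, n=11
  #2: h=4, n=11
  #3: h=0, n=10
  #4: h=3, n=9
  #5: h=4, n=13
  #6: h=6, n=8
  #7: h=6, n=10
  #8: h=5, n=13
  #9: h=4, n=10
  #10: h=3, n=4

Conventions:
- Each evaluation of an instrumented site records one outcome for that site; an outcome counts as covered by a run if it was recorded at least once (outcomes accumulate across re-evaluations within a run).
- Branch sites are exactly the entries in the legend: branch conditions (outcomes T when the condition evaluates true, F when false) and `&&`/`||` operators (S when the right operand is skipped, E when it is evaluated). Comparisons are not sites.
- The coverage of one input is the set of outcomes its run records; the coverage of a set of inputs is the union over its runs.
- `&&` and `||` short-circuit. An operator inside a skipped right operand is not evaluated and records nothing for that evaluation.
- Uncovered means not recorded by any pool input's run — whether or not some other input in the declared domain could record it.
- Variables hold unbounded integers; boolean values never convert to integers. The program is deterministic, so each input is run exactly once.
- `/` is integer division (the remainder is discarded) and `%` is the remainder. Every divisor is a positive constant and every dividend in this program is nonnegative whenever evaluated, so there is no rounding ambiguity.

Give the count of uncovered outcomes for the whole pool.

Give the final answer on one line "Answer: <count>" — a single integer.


input #1 (h=3, n=11): events B1->T, B2->F, B4->S, B3->T, B5->T, B7->T, B8->F, B9->T; covers B1=T, B2=F, B3=T, B4=S, B5=T, B7=T, B8=F, B9=T
input #2 (h=4, n=11): events B1->F, B4->S, B3->T, B5->T, B7->T, B8->F, B9->T; covers B1=F, B3=T, B4=S, B5=T, B7=T, B8=F, B9=T
input #3 (h=0, n=10): events B1->T, B2->T, B4->E, B3->F, B6->T, B7->T, B8->F, B9->T; covers B1=T, B2=T, B3=F, B4=E, B6=T, B7=T, B8=F, B9=T
input #4 (h=3, n=9): events B1->T, B2->F, B4->S, B3->T, B5->T, B7->T, B8->F, B9->T; covers B1=T, B2=F, B3=T, B4=S, B5=T, B7=T, B8=F, B9=T
input #5 (h=4, n=13): events B1->F, B4->S, B3->T, B5->T, B7->T, B8->F, B9->T; covers B1=F, B3=T, B4=S, B5=T, B7=T, B8=F, B9=T
input #6 (h=6, n=8): events B1->T, B2->T, B4->E, B3->T, B5->T, B7->F, B8->F, B9->F; covers B1=T, B2=T, B3=T, B4=E, B5=T, B7=F, B8=F, B9=F
input #7 (h=6, n=10): events B1->T, B2->T, B4->E, B3->T, B5->T, B7->F, B8->F, B9->F; covers B1=T, B2=T, B3=T, B4=E, B5=T, B7=F, B8=F, B9=F
input #8 (h=5, n=13): events B1->F, B4->S, B3->T, B5->T, B7->F, B8->F, B9->T; covers B1=F, B3=T, B4=S, B5=T, B7=F, B8=F, B9=T
input #9 (h=4, n=10): events B1->F, B4->S, B3->T, B5->T, B7->T, B8->F, B9->T; covers B1=F, B3=T, B4=S, B5=T, B7=T, B8=F, B9=T
input #10 (h=3, n=4): events B1->T, B2->F, B4->S, B3->T, B5->T, B7->T, B8->F, B9->T; covers B1=T, B2=F, B3=T, B4=S, B5=T, B7=T, B8=F, B9=T
union over the pool: B1=T, B1=F, B2=T, B2=F, B3=T, B3=F, B4=S, B4=E, B5=T, B6=T, B7=T, B7=F, B8=F, B9=T, B9=F
uncovered (3 of 18): B5=F, B6=F, B8=T
Answer: 3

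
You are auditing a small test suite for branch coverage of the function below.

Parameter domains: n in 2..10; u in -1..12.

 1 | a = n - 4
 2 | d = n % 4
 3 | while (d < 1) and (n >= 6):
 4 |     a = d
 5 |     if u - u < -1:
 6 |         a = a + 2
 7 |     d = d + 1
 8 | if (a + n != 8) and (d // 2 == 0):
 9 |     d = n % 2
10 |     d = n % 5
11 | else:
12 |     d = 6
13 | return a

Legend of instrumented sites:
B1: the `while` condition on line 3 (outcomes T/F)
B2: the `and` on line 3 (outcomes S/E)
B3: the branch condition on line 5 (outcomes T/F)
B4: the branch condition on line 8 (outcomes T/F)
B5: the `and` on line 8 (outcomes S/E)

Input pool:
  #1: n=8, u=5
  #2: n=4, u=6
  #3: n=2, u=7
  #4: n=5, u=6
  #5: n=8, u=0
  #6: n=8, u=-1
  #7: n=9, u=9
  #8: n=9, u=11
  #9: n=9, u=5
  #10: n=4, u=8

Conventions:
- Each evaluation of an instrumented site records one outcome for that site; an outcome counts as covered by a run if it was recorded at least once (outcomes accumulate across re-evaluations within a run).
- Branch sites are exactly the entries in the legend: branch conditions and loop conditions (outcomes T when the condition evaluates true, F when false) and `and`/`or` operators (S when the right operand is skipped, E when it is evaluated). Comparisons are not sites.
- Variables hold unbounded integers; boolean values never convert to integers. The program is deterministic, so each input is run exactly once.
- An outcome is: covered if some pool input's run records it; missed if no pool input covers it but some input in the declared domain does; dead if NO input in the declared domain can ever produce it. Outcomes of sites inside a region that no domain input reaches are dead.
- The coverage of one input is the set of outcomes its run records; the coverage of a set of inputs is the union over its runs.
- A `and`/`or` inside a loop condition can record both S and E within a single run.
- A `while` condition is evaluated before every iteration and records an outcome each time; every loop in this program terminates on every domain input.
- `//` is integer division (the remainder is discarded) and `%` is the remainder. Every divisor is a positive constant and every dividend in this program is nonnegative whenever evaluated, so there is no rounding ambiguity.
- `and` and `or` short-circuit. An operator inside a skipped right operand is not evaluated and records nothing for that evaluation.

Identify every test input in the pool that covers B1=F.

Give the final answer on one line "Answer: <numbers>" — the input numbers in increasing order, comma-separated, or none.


input #1 (n=8, u=5): hits B1=F
input #2 (n=4, u=6): hits B1=F
input #3 (n=2, u=7): hits B1=F
input #4 (n=5, u=6): hits B1=F
input #5 (n=8, u=0): hits B1=F
input #6 (n=8, u=-1): hits B1=F
input #7 (n=9, u=9): hits B1=F
input #8 (n=9, u=11): hits B1=F
input #9 (n=9, u=5): hits B1=F
input #10 (n=4, u=8): hits B1=F
Answer: 1, 2, 3, 4, 5, 6, 7, 8, 9, 10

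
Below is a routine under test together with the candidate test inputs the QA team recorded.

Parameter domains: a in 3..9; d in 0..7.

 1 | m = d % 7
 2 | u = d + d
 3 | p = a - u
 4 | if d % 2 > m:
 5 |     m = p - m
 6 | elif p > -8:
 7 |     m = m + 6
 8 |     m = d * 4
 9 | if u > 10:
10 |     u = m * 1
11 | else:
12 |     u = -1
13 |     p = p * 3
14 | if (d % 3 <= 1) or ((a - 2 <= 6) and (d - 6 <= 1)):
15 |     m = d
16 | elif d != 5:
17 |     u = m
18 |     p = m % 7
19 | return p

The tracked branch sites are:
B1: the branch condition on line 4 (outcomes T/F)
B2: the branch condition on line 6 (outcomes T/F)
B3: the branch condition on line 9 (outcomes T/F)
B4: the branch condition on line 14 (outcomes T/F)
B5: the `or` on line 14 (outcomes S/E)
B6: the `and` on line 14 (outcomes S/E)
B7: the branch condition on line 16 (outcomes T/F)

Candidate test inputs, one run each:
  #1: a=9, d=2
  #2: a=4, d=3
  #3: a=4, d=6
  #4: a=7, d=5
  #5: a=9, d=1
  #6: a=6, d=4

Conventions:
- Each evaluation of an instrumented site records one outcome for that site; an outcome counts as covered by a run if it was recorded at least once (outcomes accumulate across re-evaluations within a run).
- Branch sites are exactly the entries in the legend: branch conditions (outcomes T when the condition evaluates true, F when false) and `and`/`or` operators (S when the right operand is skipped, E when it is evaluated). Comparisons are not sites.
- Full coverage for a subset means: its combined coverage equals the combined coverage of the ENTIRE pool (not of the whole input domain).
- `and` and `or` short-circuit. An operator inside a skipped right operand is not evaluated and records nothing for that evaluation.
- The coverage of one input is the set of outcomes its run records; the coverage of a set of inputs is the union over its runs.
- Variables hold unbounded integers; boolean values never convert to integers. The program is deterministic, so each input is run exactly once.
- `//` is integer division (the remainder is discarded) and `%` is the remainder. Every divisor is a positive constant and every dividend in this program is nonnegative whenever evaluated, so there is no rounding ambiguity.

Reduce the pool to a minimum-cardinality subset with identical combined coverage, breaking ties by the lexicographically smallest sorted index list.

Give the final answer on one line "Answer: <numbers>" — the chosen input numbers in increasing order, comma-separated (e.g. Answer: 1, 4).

test 1 (a=9, d=2) fires B1->F, B2->T, B3->F, B5->E, B6->S, B4->F, B7->T; hits B1=F, B2=T, B3=F, B4=F, B5=E, B6=S, B7=T
test 2 (a=4, d=3) fires B1->F, B2->T, B3->F, B5->S, B4->T; hits B1=F, B2=T, B3=F, B4=T, B5=S
test 3 (a=4, d=6) fires B1->F, B2->F, B3->T, B5->S, B4->T; hits B1=F, B2=F, B3=T, B4=T, B5=S
test 4 (a=7, d=5) fires B1->F, B2->T, B3->F, B5->E, B6->E, B4->T; hits B1=F, B2=T, B3=F, B4=T, B5=E, B6=E
test 5 (a=9, d=1) fires B1->F, B2->T, B3->F, B5->S, B4->T; hits B1=F, B2=T, B3=F, B4=T, B5=S
test 6 (a=6, d=4) fires B1->F, B2->T, B3->F, B5->S, B4->T; hits B1=F, B2=T, B3=F, B4=T, B5=S
pool-wide coverage (12 outcomes): B1=F, B2=T, B2=F, B3=T, B3=F, B4=T, B4=F, B5=S, B5=E, B6=S, B6=E, B7=T
size 1 is not enough: best union over all size-1 subsets is 7/12
size 2 is not enough: best union over all size-2 subsets is 11/12
size 3: inputs {1, 3, 4} cover all 12 outcomes, and no lexicographically smaller subset of this size does

Answer: 1, 3, 4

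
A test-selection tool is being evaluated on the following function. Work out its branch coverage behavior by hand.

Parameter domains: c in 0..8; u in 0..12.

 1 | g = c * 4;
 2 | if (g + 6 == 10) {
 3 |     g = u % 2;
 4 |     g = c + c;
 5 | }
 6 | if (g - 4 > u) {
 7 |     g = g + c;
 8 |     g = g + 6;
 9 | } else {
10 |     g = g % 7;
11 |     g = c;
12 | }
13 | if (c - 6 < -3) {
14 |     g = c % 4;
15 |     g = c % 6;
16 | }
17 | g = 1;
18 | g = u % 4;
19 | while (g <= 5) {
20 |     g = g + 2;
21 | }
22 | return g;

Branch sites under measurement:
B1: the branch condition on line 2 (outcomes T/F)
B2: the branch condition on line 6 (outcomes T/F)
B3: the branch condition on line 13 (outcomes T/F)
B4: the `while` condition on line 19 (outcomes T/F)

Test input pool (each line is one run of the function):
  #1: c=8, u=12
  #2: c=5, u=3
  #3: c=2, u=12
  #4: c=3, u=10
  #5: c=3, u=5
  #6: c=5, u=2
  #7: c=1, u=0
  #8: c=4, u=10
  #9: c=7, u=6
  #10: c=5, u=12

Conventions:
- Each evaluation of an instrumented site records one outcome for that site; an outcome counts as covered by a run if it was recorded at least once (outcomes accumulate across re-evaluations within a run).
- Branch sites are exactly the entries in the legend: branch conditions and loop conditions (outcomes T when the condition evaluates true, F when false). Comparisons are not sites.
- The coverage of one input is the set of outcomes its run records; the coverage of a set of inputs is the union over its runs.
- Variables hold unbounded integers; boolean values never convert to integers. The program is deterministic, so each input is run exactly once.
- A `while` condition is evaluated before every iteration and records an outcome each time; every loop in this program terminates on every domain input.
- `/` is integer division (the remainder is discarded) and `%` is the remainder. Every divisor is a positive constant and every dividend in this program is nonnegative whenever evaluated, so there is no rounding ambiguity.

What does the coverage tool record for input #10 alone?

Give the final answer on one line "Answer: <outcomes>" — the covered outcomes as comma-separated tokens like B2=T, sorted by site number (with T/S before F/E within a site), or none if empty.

Simulating input #10 (c=5, u=12) step by step:
  B1->F, B2->T, B3->F, B4->T, B4->T, B4->T, B4->F
distinct outcomes covered: B1=F, B2=T, B3=F, B4=T, B4=F

Answer: B1=F, B2=T, B3=F, B4=T, B4=F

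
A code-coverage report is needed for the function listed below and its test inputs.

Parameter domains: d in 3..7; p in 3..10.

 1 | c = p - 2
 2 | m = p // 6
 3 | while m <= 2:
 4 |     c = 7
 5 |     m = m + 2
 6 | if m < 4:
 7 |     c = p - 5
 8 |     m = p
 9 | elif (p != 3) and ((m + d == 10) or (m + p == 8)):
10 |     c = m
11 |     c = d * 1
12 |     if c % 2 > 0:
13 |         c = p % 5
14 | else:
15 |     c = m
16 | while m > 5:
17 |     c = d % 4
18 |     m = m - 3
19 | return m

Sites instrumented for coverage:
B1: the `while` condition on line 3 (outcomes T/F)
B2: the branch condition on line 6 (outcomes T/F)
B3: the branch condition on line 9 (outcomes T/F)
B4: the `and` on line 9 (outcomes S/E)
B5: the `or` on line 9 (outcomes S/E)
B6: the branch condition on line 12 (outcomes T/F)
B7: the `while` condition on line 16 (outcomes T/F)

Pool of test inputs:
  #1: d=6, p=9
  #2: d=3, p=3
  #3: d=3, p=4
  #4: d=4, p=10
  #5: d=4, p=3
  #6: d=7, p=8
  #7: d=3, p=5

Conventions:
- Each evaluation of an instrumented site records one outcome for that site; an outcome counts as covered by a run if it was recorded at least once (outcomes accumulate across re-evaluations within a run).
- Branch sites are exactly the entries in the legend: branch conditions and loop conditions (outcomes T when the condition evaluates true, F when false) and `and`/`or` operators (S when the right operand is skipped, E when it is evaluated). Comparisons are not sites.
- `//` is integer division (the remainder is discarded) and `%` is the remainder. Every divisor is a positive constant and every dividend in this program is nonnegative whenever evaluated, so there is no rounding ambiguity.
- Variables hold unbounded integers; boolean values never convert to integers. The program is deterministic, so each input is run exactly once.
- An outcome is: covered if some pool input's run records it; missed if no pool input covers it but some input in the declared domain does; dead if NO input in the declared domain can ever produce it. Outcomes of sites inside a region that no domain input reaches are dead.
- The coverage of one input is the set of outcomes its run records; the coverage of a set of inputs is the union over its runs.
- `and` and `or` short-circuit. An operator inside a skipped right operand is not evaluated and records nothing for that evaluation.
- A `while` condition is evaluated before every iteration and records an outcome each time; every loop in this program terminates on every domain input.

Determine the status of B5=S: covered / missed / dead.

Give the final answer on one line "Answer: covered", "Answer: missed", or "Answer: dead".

no pool input records B5=S
but domain input (d=6, p=4) does record it -> reachable, so missed

Answer: missed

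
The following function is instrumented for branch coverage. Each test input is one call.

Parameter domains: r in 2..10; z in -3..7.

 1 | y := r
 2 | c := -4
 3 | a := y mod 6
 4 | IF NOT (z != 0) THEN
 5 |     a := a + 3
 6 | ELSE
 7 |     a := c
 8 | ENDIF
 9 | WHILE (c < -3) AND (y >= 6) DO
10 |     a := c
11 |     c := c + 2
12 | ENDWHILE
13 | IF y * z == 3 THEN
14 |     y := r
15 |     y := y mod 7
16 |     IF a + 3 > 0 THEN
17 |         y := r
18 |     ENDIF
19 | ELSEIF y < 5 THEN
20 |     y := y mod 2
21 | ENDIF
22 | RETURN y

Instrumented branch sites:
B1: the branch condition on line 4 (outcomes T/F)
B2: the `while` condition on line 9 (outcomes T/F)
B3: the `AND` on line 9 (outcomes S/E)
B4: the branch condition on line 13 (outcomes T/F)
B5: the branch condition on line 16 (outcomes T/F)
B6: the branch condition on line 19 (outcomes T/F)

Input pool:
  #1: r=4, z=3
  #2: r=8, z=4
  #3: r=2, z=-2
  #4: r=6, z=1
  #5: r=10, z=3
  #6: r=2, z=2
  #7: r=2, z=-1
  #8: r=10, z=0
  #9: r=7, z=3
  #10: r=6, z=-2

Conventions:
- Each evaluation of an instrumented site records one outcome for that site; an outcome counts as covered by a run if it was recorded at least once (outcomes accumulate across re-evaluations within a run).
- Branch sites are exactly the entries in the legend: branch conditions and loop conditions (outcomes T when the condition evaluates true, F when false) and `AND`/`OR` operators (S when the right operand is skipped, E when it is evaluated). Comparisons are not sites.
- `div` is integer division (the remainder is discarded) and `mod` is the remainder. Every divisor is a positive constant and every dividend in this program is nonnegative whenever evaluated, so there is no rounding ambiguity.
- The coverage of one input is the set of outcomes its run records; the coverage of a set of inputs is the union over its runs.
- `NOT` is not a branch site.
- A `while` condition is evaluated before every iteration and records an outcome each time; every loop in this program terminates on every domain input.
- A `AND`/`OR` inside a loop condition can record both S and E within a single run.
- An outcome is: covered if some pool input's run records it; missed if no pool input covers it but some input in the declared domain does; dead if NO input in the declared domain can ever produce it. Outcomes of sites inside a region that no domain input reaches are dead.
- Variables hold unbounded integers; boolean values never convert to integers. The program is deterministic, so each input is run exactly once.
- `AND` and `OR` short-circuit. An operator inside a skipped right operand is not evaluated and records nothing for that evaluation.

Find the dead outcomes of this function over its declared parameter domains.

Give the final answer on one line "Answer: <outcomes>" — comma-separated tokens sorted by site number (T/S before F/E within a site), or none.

exhaustive pass over the 99-input domain:
  B5=T: no domain input ever produces it -> dead
  reachable outcomes have witnesses, e.g. B1=T (e.g. r=2, z=0), B1=F (e.g. r=2, z=-3), B2=T (e.g. r=6, z=-3), B2=F (e.g. r=2, z=-3)

Answer: B5=T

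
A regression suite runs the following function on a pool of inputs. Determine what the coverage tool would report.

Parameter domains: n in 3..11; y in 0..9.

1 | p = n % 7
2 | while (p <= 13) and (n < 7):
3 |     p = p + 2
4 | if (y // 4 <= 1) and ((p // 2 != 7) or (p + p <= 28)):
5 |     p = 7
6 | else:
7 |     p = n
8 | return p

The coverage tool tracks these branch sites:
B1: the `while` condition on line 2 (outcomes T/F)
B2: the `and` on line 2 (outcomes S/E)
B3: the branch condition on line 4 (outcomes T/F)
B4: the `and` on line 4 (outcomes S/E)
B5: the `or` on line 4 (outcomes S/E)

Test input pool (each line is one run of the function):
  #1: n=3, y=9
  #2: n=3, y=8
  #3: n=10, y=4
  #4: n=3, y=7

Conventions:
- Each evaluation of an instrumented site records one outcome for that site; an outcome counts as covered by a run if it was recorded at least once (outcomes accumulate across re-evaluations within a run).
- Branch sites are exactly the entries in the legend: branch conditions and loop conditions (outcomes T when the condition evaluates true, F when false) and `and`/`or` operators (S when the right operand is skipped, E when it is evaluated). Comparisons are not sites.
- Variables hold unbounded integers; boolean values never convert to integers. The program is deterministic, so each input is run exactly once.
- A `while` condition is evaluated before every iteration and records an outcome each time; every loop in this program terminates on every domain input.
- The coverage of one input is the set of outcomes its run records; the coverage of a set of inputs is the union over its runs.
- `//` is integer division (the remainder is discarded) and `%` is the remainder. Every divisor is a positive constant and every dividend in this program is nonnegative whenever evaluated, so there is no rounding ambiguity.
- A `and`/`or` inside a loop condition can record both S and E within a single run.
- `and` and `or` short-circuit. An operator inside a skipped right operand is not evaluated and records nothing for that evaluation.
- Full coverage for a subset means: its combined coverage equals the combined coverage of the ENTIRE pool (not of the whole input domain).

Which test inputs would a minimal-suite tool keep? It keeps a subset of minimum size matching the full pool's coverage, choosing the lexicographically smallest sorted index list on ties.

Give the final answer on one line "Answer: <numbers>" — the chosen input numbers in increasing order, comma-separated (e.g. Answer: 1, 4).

#1 (n=3, y=9) -> covered: B1=T, B1=F, B2=S, B2=E, B3=F, B4=S
#2 (n=3, y=8) -> covered: B1=T, B1=F, B2=S, B2=E, B3=F, B4=S
#3 (n=10, y=4) -> covered: B1=F, B2=E, B3=T, B4=E, B5=S
#4 (n=3, y=7) -> covered: B1=T, B1=F, B2=S, B2=E, B3=F, B4=E, B5=E
the full pool covers 10 outcomes: B1=T, B1=F, B2=S, B2=E, B3=T, B3=F, B4=S, B4=E, B5=S, B5=E
size 1 is not enough: best union over all size-1 subsets is 7/10
size 2 is not enough: best union over all size-2 subsets is 9/10
inputs {1, 3, 4} (size 3) cover everything; no size-3 subset with a lexicographically smaller index list covers all 10

Answer: 1, 3, 4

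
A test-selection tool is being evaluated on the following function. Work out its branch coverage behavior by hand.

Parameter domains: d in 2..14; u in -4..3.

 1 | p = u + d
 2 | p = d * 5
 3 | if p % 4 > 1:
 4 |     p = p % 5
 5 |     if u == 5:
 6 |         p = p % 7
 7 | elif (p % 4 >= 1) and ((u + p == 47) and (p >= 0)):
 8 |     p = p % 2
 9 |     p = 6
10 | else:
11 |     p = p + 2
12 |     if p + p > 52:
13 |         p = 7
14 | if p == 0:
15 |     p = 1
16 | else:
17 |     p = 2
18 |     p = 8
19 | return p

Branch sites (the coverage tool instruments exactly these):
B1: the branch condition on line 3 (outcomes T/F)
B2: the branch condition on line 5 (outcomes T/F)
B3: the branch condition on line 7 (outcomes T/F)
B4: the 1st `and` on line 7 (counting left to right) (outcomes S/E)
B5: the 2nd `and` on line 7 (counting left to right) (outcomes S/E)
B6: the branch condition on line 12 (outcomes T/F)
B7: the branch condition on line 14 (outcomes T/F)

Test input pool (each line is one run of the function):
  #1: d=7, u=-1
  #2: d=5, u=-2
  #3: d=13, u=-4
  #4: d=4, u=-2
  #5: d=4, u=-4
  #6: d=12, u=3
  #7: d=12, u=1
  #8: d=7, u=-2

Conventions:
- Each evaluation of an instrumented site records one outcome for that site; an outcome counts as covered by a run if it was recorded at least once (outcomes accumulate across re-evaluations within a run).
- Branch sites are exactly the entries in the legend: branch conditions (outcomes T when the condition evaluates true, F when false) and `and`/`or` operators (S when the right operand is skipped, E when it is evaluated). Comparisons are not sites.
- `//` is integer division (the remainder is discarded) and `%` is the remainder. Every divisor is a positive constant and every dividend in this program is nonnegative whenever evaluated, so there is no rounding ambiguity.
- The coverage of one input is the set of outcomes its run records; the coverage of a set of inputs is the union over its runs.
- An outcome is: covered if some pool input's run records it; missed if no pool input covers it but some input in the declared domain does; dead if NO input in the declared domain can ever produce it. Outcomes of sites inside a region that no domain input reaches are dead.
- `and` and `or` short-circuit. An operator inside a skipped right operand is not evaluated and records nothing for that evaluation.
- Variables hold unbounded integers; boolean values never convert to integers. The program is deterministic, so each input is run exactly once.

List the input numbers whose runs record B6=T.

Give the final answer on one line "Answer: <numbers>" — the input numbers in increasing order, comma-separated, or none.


input #1 (d=7, u=-1): misses B6=T
input #2 (d=5, u=-2): covers B6=T
input #3 (d=13, u=-4): covers B6=T
input #4 (d=4, u=-2): misses B6=T
input #5 (d=4, u=-4): misses B6=T
input #6 (d=12, u=3): covers B6=T
input #7 (d=12, u=1): covers B6=T
input #8 (d=7, u=-2): misses B6=T
Answer: 2, 3, 6, 7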